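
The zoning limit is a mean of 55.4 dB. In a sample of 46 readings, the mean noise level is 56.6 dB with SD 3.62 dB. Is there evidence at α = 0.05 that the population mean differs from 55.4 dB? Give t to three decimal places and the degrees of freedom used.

H0: μ = 55.4; H1: μ ≠ 55.4 (one-sample t-test, two-sided).
t = (x̄ − μ₀)/(s/√n) = (56.6 − 55.4)/(3.62/√46) = 2.248
df = n − 1 = 45
Two-sided p-value ≈ 0.030
Since p ≈ 0.030 < α = 0.05, reject H0; the evidence is statistically significant.

t = 2.248, df = 45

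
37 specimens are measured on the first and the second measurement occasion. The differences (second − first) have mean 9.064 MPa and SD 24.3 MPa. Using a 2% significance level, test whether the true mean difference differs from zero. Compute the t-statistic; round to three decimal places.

H0: μ_d = 0; H1: μ_d ≠ 0 (paired t-test on the differences, two-sided).
t = d̄/(s_d/√n) = 9.064/(24.3/√37) = 2.269
df = n − 1 = 36
Two-sided p-value ≈ 0.0294
Since p ≈ 0.0294 > α = 0.02, fail to reject H0; the data do not provide sufficient evidence against H0.

2.269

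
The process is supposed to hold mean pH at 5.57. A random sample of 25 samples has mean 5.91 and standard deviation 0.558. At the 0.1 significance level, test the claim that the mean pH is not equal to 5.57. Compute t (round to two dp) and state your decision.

t = 3.05; reject H0

H0: μ = 5.57; H1: μ ≠ 5.57 (one-sample t-test, two-sided).
t = (x̄ − μ₀)/(s/√n) = (5.91 − 5.57)/(0.558/√25) = 3.05
df = n − 1 = 24
Two-sided p-value ≈ 0.0056
Since p ≈ 0.0056 < α = 0.1, reject H0; the evidence is statistically significant.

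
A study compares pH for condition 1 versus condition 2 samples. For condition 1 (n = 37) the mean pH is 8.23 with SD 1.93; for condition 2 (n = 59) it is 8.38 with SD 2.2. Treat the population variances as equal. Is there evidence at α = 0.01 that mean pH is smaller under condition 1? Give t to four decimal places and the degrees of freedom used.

Let group 1 = condition 1, group 2 = condition 2. H0: μ_1 = μ_2; H1: μ_1 < μ_2 (two-sample pooled-variance t-test, left-tailed).
s_p² = [(37−1)·1.93² + (59−1)·2.2²]/(37+59−2) = 4.41294
t = (8.23 − 8.38)/√[4.41294·(1/37 + 1/59)] = -0.3405
df = n₁ + n₂ − 2 = 94
p-value = P(T ≤ -0.3405) ≈ 0.3671
Since p ≈ 0.3671 > α = 0.01, fail to reject H0; the evidence is not statistically significant.

t = -0.3405, df = 94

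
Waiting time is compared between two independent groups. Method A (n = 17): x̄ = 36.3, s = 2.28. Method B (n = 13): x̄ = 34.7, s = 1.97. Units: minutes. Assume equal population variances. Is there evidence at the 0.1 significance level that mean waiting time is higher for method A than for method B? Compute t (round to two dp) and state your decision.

Let group 1 = method A, group 2 = method B. H0: μ_1 = μ_2; H1: μ_1 > μ_2 (two-sample pooled-variance t-test, right-tailed).
s_p² = [(17−1)·2.28² + (13−1)·1.97²]/(17+13−2) = 4.63376
t = (36.3 − 34.7)/√[4.63376·(1/17 + 1/13)] = 2.02
df = n₁ + n₂ − 2 = 28
p-value = P(T ≥ 2.02) ≈ 0.0267
Since p ≈ 0.0267 < α = 0.1, reject H0; the evidence is statistically significant.

t = 2.02; reject H0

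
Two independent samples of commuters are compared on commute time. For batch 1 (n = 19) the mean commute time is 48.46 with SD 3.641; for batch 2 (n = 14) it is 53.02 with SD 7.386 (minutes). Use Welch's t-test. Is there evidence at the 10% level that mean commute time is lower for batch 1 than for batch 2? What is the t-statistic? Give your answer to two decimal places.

-2.13

Let group 1 = batch 1, group 2 = batch 2. H0: μ_1 = μ_2; H1: μ_1 < μ_2 (Welch's two-sample t-test, left-tailed).
t = (x̄_1 − x̄_2)/√(s_1²/n_1 + s_2²/n_2) = (48.46 − 53.02)/√(3.641²/19 + 7.386²/14) = -2.13
Welch–Satterthwaite df ≈ 17.66
p-value = P(T ≤ -2.13) ≈ 0.0239
Since p ≈ 0.0239 < α = 0.1, reject H0; the evidence is statistically significant.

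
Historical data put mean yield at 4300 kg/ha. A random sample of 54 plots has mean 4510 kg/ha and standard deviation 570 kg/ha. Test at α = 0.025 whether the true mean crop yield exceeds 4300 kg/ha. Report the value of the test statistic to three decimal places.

2.707

H0: μ = 4300; H1: μ > 4300 (one-sample t-test, right-tailed).
t = (x̄ − μ₀)/(s/√n) = (4510 − 4300)/(570/√54) = 2.707
df = n − 1 = 53
p-value = P(T ≥ 2.707) ≈ 0.005
Since p ≈ 0.005 < α = 0.025, reject H0; the data support H1.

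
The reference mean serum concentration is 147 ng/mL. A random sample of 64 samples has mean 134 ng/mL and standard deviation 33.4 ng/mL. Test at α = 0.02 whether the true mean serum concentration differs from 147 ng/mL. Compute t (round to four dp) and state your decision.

t = -3.1138; reject H0

H0: μ = 147; H1: μ ≠ 147 (one-sample t-test, two-sided).
t = (x̄ − μ₀)/(s/√n) = (134 − 147)/(33.4/√64) = -3.1138
df = n − 1 = 63
Two-sided p-value ≈ 0.003
Since p ≈ 0.003 < α = 0.02, reject H0; the evidence is statistically significant.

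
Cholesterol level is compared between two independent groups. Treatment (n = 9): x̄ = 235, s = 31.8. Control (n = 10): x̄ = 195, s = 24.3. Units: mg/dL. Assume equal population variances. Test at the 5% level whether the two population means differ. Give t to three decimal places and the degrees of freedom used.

Let group 1 = treatment, group 2 = control. H0: μ_1 = μ_2; H1: μ_1 ≠ μ_2 (two-sample pooled-variance t-test, two-sided).
s_p² = [(9−1)·31.8² + (10−1)·24.3²]/(9+10−2) = 788.49
t = (235 − 195)/√[788.49·(1/9 + 1/10)] = 3.100
df = n₁ + n₂ − 2 = 17
Two-sided p-value ≈ 0.007
Since p ≈ 0.007 < α = 0.05, reject H0; the evidence is statistically significant.

t = 3.100, df = 17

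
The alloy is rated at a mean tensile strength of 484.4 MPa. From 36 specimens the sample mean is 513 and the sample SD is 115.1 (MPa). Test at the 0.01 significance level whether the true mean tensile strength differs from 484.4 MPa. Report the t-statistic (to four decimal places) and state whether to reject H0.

H0: μ = 484.4; H1: μ ≠ 484.4 (one-sample t-test, two-sided).
t = (x̄ − μ₀)/(s/√n) = (513 − 484.4)/(115.1/√36) = 1.4909
df = n − 1 = 35
Two-sided p-value ≈ 0.145
Since p ≈ 0.145 > α = 0.01, fail to reject H0; the data do not provide sufficient evidence against H0.

t = 1.4909; fail to reject H0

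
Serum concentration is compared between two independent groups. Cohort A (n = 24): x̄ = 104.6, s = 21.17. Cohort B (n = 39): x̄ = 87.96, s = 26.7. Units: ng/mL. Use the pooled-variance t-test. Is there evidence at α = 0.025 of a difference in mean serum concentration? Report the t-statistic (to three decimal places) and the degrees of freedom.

t = 2.590, df = 61

Let group 1 = cohort A, group 2 = cohort B. H0: μ_1 = μ_2; H1: μ_1 ≠ μ_2 (two-sample pooled-variance t-test, two-sided).
s_p² = [(24−1)·21.17² + (39−1)·26.7²]/(24+39−2) = 613.077
t = (104.6 − 87.96)/√[613.077·(1/24 + 1/39)] = 2.590
df = n₁ + n₂ − 2 = 61
Two-sided p-value ≈ 0.0120
Since p ≈ 0.0120 < α = 0.025, reject H0; the evidence is statistically significant.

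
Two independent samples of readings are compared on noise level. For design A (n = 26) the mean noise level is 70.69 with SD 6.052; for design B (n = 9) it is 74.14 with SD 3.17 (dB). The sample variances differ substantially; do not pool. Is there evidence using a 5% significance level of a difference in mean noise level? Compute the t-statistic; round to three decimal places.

-2.171

Let group 1 = design A, group 2 = design B. H0: μ_1 = μ_2; H1: μ_1 ≠ μ_2 (Welch's two-sample t-test, two-sided).
t = (x̄_1 − x̄_2)/√(s_1²/n_1 + s_2²/n_2) = (70.69 − 74.14)/√(6.052²/26 + 3.17²/9) = -2.171
Welch–Satterthwaite df ≈ 27.11
Two-sided p-value ≈ 0.039
Since p ≈ 0.039 < α = 0.05, reject H0; the evidence is statistically significant.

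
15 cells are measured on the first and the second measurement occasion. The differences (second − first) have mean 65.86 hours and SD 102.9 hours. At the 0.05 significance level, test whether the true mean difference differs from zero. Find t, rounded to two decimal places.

2.48

H0: μ_d = 0; H1: μ_d ≠ 0 (paired t-test on the differences, two-sided).
t = d̄/(s_d/√n) = 65.86/(102.9/√15) = 2.48
df = n − 1 = 14
Two-sided p-value ≈ 0.027
Since p ≈ 0.027 < α = 0.05, reject H0; the evidence is statistically significant.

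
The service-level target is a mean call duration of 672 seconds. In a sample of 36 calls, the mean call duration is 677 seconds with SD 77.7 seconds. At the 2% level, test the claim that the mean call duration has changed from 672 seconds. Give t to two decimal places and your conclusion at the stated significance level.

H0: μ = 672; H1: μ ≠ 672 (one-sample t-test, two-sided).
t = (x̄ − μ₀)/(s/√n) = (677 − 672)/(77.7/√36) = 0.39
df = n − 1 = 35
Two-sided p-value ≈ 0.7018
Since p ≈ 0.7018 > α = 0.02, fail to reject H0; the data do not provide sufficient evidence against H0.

t = 0.39; fail to reject H0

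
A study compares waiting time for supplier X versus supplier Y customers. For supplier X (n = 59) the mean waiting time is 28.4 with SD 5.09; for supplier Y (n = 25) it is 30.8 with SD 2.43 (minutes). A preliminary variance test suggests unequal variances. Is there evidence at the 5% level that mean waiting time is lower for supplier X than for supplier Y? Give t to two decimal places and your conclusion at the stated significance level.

t = -2.92; reject H0

Let group 1 = supplier X, group 2 = supplier Y. H0: μ_1 = μ_2; H1: μ_1 < μ_2 (Welch's two-sample t-test, left-tailed).
t = (x̄_1 − x̄_2)/√(s_1²/n_1 + s_2²/n_2) = (28.4 − 30.8)/√(5.09²/59 + 2.43²/25) = -2.92
Welch–Satterthwaite df ≈ 80.73
p-value = P(T ≤ -2.92) ≈ 0.002
Since p ≈ 0.002 < α = 0.05, reject H0; the data support H1.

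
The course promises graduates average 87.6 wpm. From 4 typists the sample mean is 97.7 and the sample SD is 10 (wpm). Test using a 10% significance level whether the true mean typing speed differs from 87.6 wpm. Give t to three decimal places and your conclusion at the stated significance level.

H0: μ = 87.6; H1: μ ≠ 87.6 (one-sample t-test, two-sided).
t = (x̄ − μ₀)/(s/√n) = (97.7 − 87.6)/(10/√4) = 2.020
df = n − 1 = 3
Two-sided p-value ≈ 0.137
Since p ≈ 0.137 > α = 0.1, fail to reject H0; the evidence is not statistically significant.

t = 2.020; fail to reject H0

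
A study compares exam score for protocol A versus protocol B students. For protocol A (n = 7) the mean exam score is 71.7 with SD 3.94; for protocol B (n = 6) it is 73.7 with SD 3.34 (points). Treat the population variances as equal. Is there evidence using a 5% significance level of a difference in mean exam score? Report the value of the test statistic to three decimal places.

-0.977

Let group 1 = protocol A, group 2 = protocol B. H0: μ_1 = μ_2; H1: μ_1 ≠ μ_2 (two-sample pooled-variance t-test, two-sided).
s_p² = [(7−1)·3.94² + (6−1)·3.34²]/(7+6−2) = 13.5381
t = (71.7 − 73.7)/√[13.5381·(1/7 + 1/6)] = -0.977
df = n₁ + n₂ − 2 = 11
Two-sided p-value ≈ 0.3496
Since p ≈ 0.3496 > α = 0.05, fail to reject H0; the evidence is not statistically significant.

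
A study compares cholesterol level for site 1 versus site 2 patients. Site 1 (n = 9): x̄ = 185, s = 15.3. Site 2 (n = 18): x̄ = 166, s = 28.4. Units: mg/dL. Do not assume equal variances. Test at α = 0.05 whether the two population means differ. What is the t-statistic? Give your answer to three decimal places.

Let group 1 = site 1, group 2 = site 2. H0: μ_1 = μ_2; H1: μ_1 ≠ μ_2 (Welch's two-sample t-test, two-sided).
t = (x̄_1 − x̄_2)/√(s_1²/n_1 + s_2²/n_2) = (185 − 166)/√(15.3²/9 + 28.4²/18) = 2.258
Welch–Satterthwaite df ≈ 24.75
Two-sided p-value ≈ 0.033
Since p ≈ 0.033 < α = 0.05, reject H0; the evidence is statistically significant.

2.258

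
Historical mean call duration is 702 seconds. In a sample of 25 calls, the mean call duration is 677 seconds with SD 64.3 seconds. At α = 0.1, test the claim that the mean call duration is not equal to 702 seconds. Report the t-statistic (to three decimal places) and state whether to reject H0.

H0: μ = 702; H1: μ ≠ 702 (one-sample t-test, two-sided).
t = (x̄ − μ₀)/(s/√n) = (677 − 702)/(64.3/√25) = -1.944
df = n − 1 = 24
Two-sided p-value ≈ 0.0637
Since p ≈ 0.0637 < α = 0.1, reject H0; the data support H1.

t = -1.944; reject H0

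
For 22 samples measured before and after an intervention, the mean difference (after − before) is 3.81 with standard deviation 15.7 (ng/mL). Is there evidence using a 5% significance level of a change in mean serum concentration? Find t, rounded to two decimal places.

H0: μ_d = 0; H1: μ_d ≠ 0 (paired t-test on the differences, two-sided).
t = d̄/(s_d/√n) = 3.81/(15.7/√22) = 1.14
df = n − 1 = 21
Two-sided p-value ≈ 0.2678
Since p ≈ 0.2678 > α = 0.05, fail to reject H0; the data do not provide sufficient evidence against H0.

1.14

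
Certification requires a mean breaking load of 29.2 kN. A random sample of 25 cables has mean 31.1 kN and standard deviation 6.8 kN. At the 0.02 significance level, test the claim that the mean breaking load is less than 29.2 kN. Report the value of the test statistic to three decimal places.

1.397

H0: μ = 29.2; H1: μ < 29.2 (one-sample t-test, left-tailed).
t = (x̄ − μ₀)/(s/√n) = (31.1 − 29.2)/(6.8/√25) = 1.397
df = n − 1 = 24
p-value = P(T ≤ 1.397) ≈ 0.912
Since p ≈ 0.912 > α = 0.02, fail to reject H0; the evidence is not statistically significant.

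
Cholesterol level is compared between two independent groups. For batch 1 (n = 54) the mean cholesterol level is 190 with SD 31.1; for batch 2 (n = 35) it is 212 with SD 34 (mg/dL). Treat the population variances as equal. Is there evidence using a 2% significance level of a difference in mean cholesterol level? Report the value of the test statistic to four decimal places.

-3.1422

Let group 1 = batch 1, group 2 = batch 2. H0: μ_1 = μ_2; H1: μ_1 ≠ μ_2 (two-sample pooled-variance t-test, two-sided).
s_p² = [(54−1)·31.1² + (35−1)·34²]/(54+35−2) = 1040.99
t = (190 − 212)/√[1040.99·(1/54 + 1/35)] = -3.1422
df = n₁ + n₂ − 2 = 87
Two-sided p-value ≈ 0.0023
Since p ≈ 0.0023 < α = 0.02, reject H0; the evidence is statistically significant.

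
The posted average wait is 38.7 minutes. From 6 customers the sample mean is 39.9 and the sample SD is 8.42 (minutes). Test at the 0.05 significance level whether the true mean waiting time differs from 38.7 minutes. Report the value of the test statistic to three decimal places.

0.349

H0: μ = 38.7; H1: μ ≠ 38.7 (one-sample t-test, two-sided).
t = (x̄ − μ₀)/(s/√n) = (39.9 − 38.7)/(8.42/√6) = 0.349
df = n − 1 = 5
Two-sided p-value ≈ 0.741
Since p ≈ 0.741 > α = 0.05, fail to reject H0; the evidence is not statistically significant.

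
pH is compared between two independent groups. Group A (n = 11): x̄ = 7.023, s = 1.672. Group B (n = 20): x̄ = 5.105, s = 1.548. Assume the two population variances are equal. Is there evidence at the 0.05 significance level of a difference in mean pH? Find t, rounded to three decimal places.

3.210

Let group 1 = group A, group 2 = group B. H0: μ_1 = μ_2; H1: μ_1 ≠ μ_2 (two-sample pooled-variance t-test, two-sided).
s_p² = [(11−1)·1.672² + (20−1)·1.548²]/(11+20−2) = 2.53399
t = (7.023 − 5.105)/√[2.53399·(1/11 + 1/20)] = 3.210
df = n₁ + n₂ − 2 = 29
Two-sided p-value ≈ 0.0032
Since p ≈ 0.0032 < α = 0.05, reject H0; the evidence is statistically significant.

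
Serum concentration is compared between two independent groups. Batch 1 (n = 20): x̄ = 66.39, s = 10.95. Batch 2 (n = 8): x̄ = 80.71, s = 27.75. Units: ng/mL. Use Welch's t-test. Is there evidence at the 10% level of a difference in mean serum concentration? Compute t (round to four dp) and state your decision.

Let group 1 = batch 1, group 2 = batch 2. H0: μ_1 = μ_2; H1: μ_1 ≠ μ_2 (Welch's two-sample t-test, two-sided).
t = (x̄_1 − x̄_2)/√(s_1²/n_1 + s_2²/n_2) = (66.39 − 80.71)/√(10.95²/20 + 27.75²/8) = -1.4161
Welch–Satterthwaite df ≈ 7.89
Two-sided p-value ≈ 0.1950
Since p ≈ 0.1950 > α = 0.1, fail to reject H0; the evidence is not statistically significant.

t = -1.4161; fail to reject H0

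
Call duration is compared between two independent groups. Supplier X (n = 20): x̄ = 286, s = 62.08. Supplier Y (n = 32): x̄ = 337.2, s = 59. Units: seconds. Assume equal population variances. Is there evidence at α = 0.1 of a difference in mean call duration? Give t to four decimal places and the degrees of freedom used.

Let group 1 = supplier X, group 2 = supplier Y. H0: μ_1 = μ_2; H1: μ_1 ≠ μ_2 (two-sample pooled-variance t-test, two-sided).
s_p² = [(20−1)·62.08² + (32−1)·59²]/(20+32−2) = 3622.71
t = (286 − 337.2)/√[3622.71·(1/20 + 1/32)] = -2.9843
df = n₁ + n₂ − 2 = 50
Two-sided p-value ≈ 0.0044
Since p ≈ 0.0044 < α = 0.1, reject H0; the data support H1.

t = -2.9843, df = 50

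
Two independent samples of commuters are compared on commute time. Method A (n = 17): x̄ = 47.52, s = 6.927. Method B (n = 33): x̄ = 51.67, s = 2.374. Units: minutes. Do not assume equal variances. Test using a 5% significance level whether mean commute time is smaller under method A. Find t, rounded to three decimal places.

Let group 1 = method A, group 2 = method B. H0: μ_1 = μ_2; H1: μ_1 < μ_2 (Welch's two-sample t-test, left-tailed).
t = (x̄_1 − x̄_2)/√(s_1²/n_1 + s_2²/n_2) = (47.52 − 51.67)/√(6.927²/17 + 2.374²/33) = -2.399
Welch–Satterthwaite df ≈ 17.96
p-value = P(T ≤ -2.399) ≈ 0.014
Since p ≈ 0.014 < α = 0.05, reject H0; the evidence is statistically significant.

-2.399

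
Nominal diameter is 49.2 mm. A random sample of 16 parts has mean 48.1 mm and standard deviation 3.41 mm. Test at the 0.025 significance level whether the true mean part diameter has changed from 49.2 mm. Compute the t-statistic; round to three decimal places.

H0: μ = 49.2; H1: μ ≠ 49.2 (one-sample t-test, two-sided).
t = (x̄ − μ₀)/(s/√n) = (48.1 − 49.2)/(3.41/√16) = -1.290
df = n − 1 = 15
Two-sided p-value ≈ 0.216
Since p ≈ 0.216 > α = 0.025, fail to reject H0; the evidence is not statistically significant.

-1.290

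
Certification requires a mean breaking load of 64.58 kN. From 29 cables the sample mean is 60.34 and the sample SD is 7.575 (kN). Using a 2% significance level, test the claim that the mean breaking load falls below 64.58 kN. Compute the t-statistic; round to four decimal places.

H0: μ = 64.58; H1: μ < 64.58 (one-sample t-test, left-tailed).
t = (x̄ − μ₀)/(s/√n) = (60.34 − 64.58)/(7.575/√29) = -3.0143
df = n − 1 = 28
p-value = P(T ≤ -3.0143) ≈ 0.003
Since p ≈ 0.003 < α = 0.02, reject H0; the data support H1.

-3.0143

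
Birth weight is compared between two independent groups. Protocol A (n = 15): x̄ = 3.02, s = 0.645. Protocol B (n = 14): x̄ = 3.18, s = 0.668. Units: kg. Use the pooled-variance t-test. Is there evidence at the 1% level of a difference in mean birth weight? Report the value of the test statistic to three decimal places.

-0.656

Let group 1 = protocol A, group 2 = protocol B. H0: μ_1 = μ_2; H1: μ_1 ≠ μ_2 (two-sample pooled-variance t-test, two-sided).
s_p² = [(15−1)·0.645² + (14−1)·0.668²]/(15+14−2) = 0.430565
t = (3.02 − 3.18)/√[0.430565·(1/15 + 1/14)] = -0.656
df = n₁ + n₂ − 2 = 27
Two-sided p-value ≈ 0.517
Since p ≈ 0.517 > α = 0.01, fail to reject H0; the data do not provide sufficient evidence against H0.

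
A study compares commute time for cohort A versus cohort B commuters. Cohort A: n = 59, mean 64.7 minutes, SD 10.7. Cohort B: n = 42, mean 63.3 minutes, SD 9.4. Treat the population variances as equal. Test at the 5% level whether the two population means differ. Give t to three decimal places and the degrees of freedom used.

t = 0.681, df = 99

Let group 1 = cohort A, group 2 = cohort B. H0: μ_1 = μ_2; H1: μ_1 ≠ μ_2 (two-sample pooled-variance t-test, two-sided).
s_p² = [(59−1)·10.7² + (42−1)·9.4²]/(59+42−2) = 103.668
t = (64.7 − 63.3)/√[103.668·(1/59 + 1/42)] = 0.681
df = n₁ + n₂ − 2 = 99
Two-sided p-value ≈ 0.4974
Since p ≈ 0.4974 > α = 0.05, fail to reject H0; the evidence is not statistically significant.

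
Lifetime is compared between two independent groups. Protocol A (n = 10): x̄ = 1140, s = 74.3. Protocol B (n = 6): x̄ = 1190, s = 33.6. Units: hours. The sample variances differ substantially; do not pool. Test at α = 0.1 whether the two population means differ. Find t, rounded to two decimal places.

-1.84

Let group 1 = protocol A, group 2 = protocol B. H0: μ_1 = μ_2; H1: μ_1 ≠ μ_2 (Welch's two-sample t-test, two-sided).
t = (x̄_1 − x̄_2)/√(s_1²/n_1 + s_2²/n_2) = (1140 − 1190)/√(74.3²/10 + 33.6²/6) = -1.84
Welch–Satterthwaite df ≈ 13.38
Two-sided p-value ≈ 0.0884
Since p ≈ 0.0884 < α = 0.1, reject H0; the evidence is statistically significant.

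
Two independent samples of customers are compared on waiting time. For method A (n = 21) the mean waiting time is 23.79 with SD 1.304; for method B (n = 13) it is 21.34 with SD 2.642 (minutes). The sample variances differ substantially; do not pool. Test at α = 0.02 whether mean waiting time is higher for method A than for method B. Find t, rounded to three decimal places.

Let group 1 = method A, group 2 = method B. H0: μ_1 = μ_2; H1: μ_1 > μ_2 (Welch's two-sample t-test, right-tailed).
t = (x̄_1 − x̄_2)/√(s_1²/n_1 + s_2²/n_2) = (23.79 − 21.34)/√(1.304²/21 + 2.642²/13) = 3.117
Welch–Satterthwaite df ≈ 15.68
p-value = P(T ≥ 3.117) ≈ 0.0034
Since p ≈ 0.0034 < α = 0.02, reject H0; the evidence is statistically significant.

3.117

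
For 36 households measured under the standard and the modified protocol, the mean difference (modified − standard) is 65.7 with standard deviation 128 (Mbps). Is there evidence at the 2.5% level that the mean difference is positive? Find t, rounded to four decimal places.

3.0797

H0: μ_d = 0; H1: μ_d > 0 (paired t-test on the differences, right-tailed).
t = d̄/(s_d/√n) = 65.7/(128/√36) = 3.0797
df = n − 1 = 35
p-value = P(T ≥ 3.0797) ≈ 0.002
Since p ≈ 0.002 < α = 0.025, reject H0; the evidence is statistically significant.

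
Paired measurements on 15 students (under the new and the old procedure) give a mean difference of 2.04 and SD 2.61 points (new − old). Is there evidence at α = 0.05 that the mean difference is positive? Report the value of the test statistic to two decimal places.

H0: μ_d = 0; H1: μ_d > 0 (paired t-test on the differences, right-tailed).
t = d̄/(s_d/√n) = 2.04/(2.61/√15) = 3.03
df = n − 1 = 14
p-value = P(T ≥ 3.03) ≈ 0.005
Since p ≈ 0.005 < α = 0.05, reject H0; the evidence is statistically significant.

3.03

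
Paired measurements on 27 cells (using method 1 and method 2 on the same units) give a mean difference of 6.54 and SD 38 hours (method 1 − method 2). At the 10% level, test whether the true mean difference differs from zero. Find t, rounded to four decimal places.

H0: μ_d = 0; H1: μ_d ≠ 0 (paired t-test on the differences, two-sided).
t = d̄/(s_d/√n) = 6.54/(38/√27) = 0.8943
df = n − 1 = 26
Two-sided p-value ≈ 0.379
Since p ≈ 0.379 > α = 0.1, fail to reject H0; the evidence is not statistically significant.

0.8943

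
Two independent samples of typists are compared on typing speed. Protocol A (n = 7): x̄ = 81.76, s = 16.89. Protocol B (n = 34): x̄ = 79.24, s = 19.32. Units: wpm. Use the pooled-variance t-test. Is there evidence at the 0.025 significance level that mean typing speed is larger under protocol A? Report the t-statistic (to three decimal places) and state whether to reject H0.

Let group 1 = protocol A, group 2 = protocol B. H0: μ_1 = μ_2; H1: μ_1 > μ_2 (two-sample pooled-variance t-test, right-tailed).
s_p² = [(7−1)·16.89² + (34−1)·19.32²]/(7+34−2) = 359.725
t = (81.76 − 79.24)/√[359.725·(1/7 + 1/34)] = 0.320
df = n₁ + n₂ − 2 = 39
p-value = P(T ≥ 0.320) ≈ 0.3753
Since p ≈ 0.3753 > α = 0.025, fail to reject H0; the evidence is not statistically significant.

t = 0.320; fail to reject H0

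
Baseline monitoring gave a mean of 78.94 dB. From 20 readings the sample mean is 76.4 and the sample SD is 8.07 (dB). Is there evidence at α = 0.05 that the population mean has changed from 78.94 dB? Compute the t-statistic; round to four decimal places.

H0: μ = 78.94; H1: μ ≠ 78.94 (one-sample t-test, two-sided).
t = (x̄ − μ₀)/(s/√n) = (76.4 − 78.94)/(8.07/√20) = -1.4076
df = n − 1 = 19
Two-sided p-value ≈ 0.1754
Since p ≈ 0.1754 > α = 0.05, fail to reject H0; the data do not provide sufficient evidence against H0.

-1.4076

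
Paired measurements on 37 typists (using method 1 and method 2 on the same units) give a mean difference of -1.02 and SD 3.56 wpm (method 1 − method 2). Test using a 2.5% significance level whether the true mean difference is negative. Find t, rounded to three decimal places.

-1.743

H0: μ_d = 0; H1: μ_d < 0 (paired t-test on the differences, left-tailed).
t = d̄/(s_d/√n) = -1.02/(3.56/√37) = -1.743
df = n − 1 = 36
p-value = P(T ≤ -1.743) ≈ 0.045
Since p ≈ 0.045 > α = 0.025, fail to reject H0; the evidence is not statistically significant.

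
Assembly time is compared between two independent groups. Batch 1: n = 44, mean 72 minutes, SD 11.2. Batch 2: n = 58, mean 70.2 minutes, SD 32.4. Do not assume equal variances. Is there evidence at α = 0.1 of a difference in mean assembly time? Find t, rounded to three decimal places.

Let group 1 = batch 1, group 2 = batch 2. H0: μ_1 = μ_2; H1: μ_1 ≠ μ_2 (Welch's two-sample t-test, two-sided).
t = (x̄_1 − x̄_2)/√(s_1²/n_1 + s_2²/n_2) = (72 − 70.2)/√(11.2²/44 + 32.4²/58) = 0.393
Welch–Satterthwaite df ≈ 73.94
Two-sided p-value ≈ 0.695
Since p ≈ 0.695 > α = 0.1, fail to reject H0; the data do not provide sufficient evidence against H0.

0.393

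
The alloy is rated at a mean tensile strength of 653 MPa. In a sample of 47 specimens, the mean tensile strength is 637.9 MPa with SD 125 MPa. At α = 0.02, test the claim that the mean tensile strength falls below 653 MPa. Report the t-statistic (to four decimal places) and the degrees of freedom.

t = -0.8282, df = 46

H0: μ = 653; H1: μ < 653 (one-sample t-test, left-tailed).
t = (x̄ − μ₀)/(s/√n) = (637.9 − 653)/(125/√47) = -0.8282
df = n − 1 = 46
p-value = P(T ≤ -0.8282) ≈ 0.2059
Since p ≈ 0.2059 > α = 0.02, fail to reject H0; the evidence is not statistically significant.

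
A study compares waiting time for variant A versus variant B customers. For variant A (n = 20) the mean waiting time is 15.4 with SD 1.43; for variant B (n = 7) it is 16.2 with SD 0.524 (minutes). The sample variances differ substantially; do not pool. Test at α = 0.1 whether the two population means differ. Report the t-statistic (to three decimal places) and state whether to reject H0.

Let group 1 = variant A, group 2 = variant B. H0: μ_1 = μ_2; H1: μ_1 ≠ μ_2 (Welch's two-sample t-test, two-sided).
t = (x̄_1 − x̄_2)/√(s_1²/n_1 + s_2²/n_2) = (15.4 − 16.2)/√(1.43²/20 + 0.524²/7) = -2.127
Welch–Satterthwaite df ≈ 24.81
Two-sided p-value ≈ 0.044
Since p ≈ 0.044 < α = 0.1, reject H0; the data support H1.

t = -2.127; reject H0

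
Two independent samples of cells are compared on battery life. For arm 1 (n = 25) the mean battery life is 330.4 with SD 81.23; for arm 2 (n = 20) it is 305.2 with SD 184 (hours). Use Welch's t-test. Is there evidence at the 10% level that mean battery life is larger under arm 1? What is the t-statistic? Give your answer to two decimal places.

0.57

Let group 1 = arm 1, group 2 = arm 2. H0: μ_1 = μ_2; H1: μ_1 > μ_2 (Welch's two-sample t-test, right-tailed).
t = (x̄_1 − x̄_2)/√(s_1²/n_1 + s_2²/n_2) = (330.4 − 305.2)/√(81.23²/25 + 184²/20) = 0.57
Welch–Satterthwaite df ≈ 24.91
p-value = P(T ≥ 0.57) ≈ 0.2870
Since p ≈ 0.2870 > α = 0.1, fail to reject H0; the data do not provide sufficient evidence against H0.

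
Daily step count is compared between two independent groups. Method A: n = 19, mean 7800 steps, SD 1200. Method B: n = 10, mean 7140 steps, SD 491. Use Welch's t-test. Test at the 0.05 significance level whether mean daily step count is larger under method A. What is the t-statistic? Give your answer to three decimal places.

2.088

Let group 1 = method A, group 2 = method B. H0: μ_1 = μ_2; H1: μ_1 > μ_2 (Welch's two-sample t-test, right-tailed).
t = (x̄_1 − x̄_2)/√(s_1²/n_1 + s_2²/n_2) = (7800 − 7140)/√(1200²/19 + 491²/10) = 2.088
Welch–Satterthwaite df ≈ 26.01
p-value = P(T ≥ 2.088) ≈ 0.023
Since p ≈ 0.023 < α = 0.05, reject H0; the evidence is statistically significant.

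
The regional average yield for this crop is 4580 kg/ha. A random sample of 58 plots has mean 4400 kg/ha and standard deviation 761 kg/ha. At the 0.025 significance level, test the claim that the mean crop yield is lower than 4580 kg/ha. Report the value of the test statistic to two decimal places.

H0: μ = 4580; H1: μ < 4580 (one-sample t-test, left-tailed).
t = (x̄ − μ₀)/(s/√n) = (4400 − 4580)/(761/√58) = -1.80
df = n − 1 = 57
p-value = P(T ≤ -1.80) ≈ 0.038
Since p ≈ 0.038 > α = 0.025, fail to reject H0; the data do not provide sufficient evidence against H0.

-1.80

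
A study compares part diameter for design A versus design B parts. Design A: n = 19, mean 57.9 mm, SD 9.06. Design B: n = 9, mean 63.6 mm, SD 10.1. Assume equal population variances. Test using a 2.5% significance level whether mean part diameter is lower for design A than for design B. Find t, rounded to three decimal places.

-1.500

Let group 1 = design A, group 2 = design B. H0: μ_1 = μ_2; H1: μ_1 < μ_2 (two-sample pooled-variance t-test, left-tailed).
s_p² = [(19−1)·9.06² + (9−1)·10.1²]/(19+9−2) = 88.2148
t = (57.9 − 63.6)/√[88.2148·(1/19 + 1/9)] = -1.500
df = n₁ + n₂ − 2 = 26
p-value = P(T ≤ -1.500) ≈ 0.073
Since p ≈ 0.073 > α = 0.025, fail to reject H0; the data do not provide sufficient evidence against H0.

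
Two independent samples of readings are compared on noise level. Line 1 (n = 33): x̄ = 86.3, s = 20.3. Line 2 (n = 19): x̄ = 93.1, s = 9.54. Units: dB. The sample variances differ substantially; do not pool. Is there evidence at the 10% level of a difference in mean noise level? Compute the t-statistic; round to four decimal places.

-1.6359

Let group 1 = line 1, group 2 = line 2. H0: μ_1 = μ_2; H1: μ_1 ≠ μ_2 (Welch's two-sample t-test, two-sided).
t = (x̄_1 − x̄_2)/√(s_1²/n_1 + s_2²/n_2) = (86.3 − 93.1)/√(20.3²/33 + 9.54²/19) = -1.6359
Welch–Satterthwaite df ≈ 48.56
Two-sided p-value ≈ 0.1083
Since p ≈ 0.1083 > α = 0.1, fail to reject H0; the data do not provide sufficient evidence against H0.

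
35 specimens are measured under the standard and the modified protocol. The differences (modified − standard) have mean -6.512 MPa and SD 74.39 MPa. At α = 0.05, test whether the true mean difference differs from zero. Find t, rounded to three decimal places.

H0: μ_d = 0; H1: μ_d ≠ 0 (paired t-test on the differences, two-sided).
t = d̄/(s_d/√n) = -6.512/(74.39/√35) = -0.518
df = n − 1 = 34
Two-sided p-value ≈ 0.6079
Since p ≈ 0.6079 > α = 0.05, fail to reject H0; the data do not provide sufficient evidence against H0.

-0.518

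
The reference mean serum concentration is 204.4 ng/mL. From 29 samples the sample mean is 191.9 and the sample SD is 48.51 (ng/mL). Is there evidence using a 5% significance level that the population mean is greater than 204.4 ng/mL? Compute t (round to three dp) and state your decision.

t = -1.388; fail to reject H0

H0: μ = 204.4; H1: μ > 204.4 (one-sample t-test, right-tailed).
t = (x̄ − μ₀)/(s/√n) = (191.9 − 204.4)/(48.51/√29) = -1.388
df = n − 1 = 28
p-value = P(T ≥ -1.388) ≈ 0.912
Since p ≈ 0.912 > α = 0.05, fail to reject H0; the data do not provide sufficient evidence against H0.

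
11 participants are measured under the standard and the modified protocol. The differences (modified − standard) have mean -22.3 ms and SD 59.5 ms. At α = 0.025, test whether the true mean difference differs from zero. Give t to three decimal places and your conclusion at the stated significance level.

H0: μ_d = 0; H1: μ_d ≠ 0 (paired t-test on the differences, two-sided).
t = d̄/(s_d/√n) = -22.3/(59.5/√11) = -1.243
df = n − 1 = 10
Two-sided p-value ≈ 0.242
Since p ≈ 0.242 > α = 0.025, fail to reject H0; the data do not provide sufficient evidence against H0.

t = -1.243; fail to reject H0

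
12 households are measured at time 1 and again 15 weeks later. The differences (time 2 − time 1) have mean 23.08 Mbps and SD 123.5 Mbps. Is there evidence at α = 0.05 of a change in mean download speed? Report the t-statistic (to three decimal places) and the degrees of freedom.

t = 0.647, df = 11

H0: μ_d = 0; H1: μ_d ≠ 0 (paired t-test on the differences, two-sided).
t = d̄/(s_d/√n) = 23.08/(123.5/√12) = 0.647
df = n − 1 = 11
Two-sided p-value ≈ 0.531
Since p ≈ 0.531 > α = 0.05, fail to reject H0; the data do not provide sufficient evidence against H0.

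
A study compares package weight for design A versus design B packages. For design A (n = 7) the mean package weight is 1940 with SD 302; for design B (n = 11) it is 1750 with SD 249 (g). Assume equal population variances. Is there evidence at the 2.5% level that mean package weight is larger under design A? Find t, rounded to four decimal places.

1.4549

Let group 1 = design A, group 2 = design B. H0: μ_1 = μ_2; H1: μ_1 > μ_2 (two-sample pooled-variance t-test, right-tailed).
s_p² = [(7−1)·302² + (11−1)·249²]/(7+11−2) = 72952.1
t = (1940 − 1750)/√[72952.1·(1/7 + 1/11)] = 1.4549
df = n₁ + n₂ − 2 = 16
p-value = P(T ≥ 1.4549) ≈ 0.0825
Since p ≈ 0.0825 > α = 0.025, fail to reject H0; the data do not provide sufficient evidence against H0.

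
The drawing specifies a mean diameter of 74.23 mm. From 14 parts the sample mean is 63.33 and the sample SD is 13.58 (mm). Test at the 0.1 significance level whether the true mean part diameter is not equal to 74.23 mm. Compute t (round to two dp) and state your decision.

H0: μ = 74.23; H1: μ ≠ 74.23 (one-sample t-test, two-sided).
t = (x̄ − μ₀)/(s/√n) = (63.33 − 74.23)/(13.58/√14) = -3.00
df = n − 1 = 13
Two-sided p-value ≈ 0.010
Since p ≈ 0.010 < α = 0.1, reject H0; the data support H1.

t = -3.00; reject H0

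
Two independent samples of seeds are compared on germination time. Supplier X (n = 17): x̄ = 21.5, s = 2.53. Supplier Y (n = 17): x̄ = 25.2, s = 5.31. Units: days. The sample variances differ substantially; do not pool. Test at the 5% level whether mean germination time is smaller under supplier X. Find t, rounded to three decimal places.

Let group 1 = supplier X, group 2 = supplier Y. H0: μ_1 = μ_2; H1: μ_1 < μ_2 (Welch's two-sample t-test, left-tailed).
t = (x̄_1 − x̄_2)/√(s_1²/n_1 + s_2²/n_2) = (21.5 − 25.2)/√(2.53²/17 + 5.31²/17) = -2.594
Welch–Satterthwaite df ≈ 22.91
p-value = P(T ≤ -2.594) ≈ 0.008
Since p ≈ 0.008 < α = 0.05, reject H0; the data support H1.

-2.594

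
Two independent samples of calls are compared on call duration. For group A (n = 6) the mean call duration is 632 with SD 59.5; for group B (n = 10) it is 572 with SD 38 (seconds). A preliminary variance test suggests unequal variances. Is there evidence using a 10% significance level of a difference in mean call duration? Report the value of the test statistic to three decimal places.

Let group 1 = group A, group 2 = group B. H0: μ_1 = μ_2; H1: μ_1 ≠ μ_2 (Welch's two-sample t-test, two-sided).
t = (x̄_1 − x̄_2)/√(s_1²/n_1 + s_2²/n_2) = (632 − 572)/√(59.5²/6 + 38²/10) = 2.214
Welch–Satterthwaite df ≈ 7.50
Two-sided p-value ≈ 0.060
Since p ≈ 0.060 < α = 0.1, reject H0; the data support H1.

2.214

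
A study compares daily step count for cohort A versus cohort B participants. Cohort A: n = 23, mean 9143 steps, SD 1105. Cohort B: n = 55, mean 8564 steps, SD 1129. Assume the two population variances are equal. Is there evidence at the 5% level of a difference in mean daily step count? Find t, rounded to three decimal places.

2.078

Let group 1 = cohort A, group 2 = cohort B. H0: μ_1 = μ_2; H1: μ_1 ≠ μ_2 (two-sample pooled-variance t-test, two-sided).
s_p² = [(23−1)·1105² + (55−1)·1129²]/(23+55−2) = 1259120
t = (9143 − 8564)/√[1259120·(1/23 + 1/55)] = 2.078
df = n₁ + n₂ − 2 = 76
Two-sided p-value ≈ 0.0411
Since p ≈ 0.0411 < α = 0.05, reject H0; the evidence is statistically significant.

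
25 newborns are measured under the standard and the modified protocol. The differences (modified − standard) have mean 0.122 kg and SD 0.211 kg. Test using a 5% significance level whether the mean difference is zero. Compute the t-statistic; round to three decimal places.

H0: μ_d = 0; H1: μ_d ≠ 0 (paired t-test on the differences, two-sided).
t = d̄/(s_d/√n) = 0.122/(0.211/√25) = 2.891
df = n − 1 = 24
Two-sided p-value ≈ 0.008
Since p ≈ 0.008 < α = 0.05, reject H0; the evidence is statistically significant.

2.891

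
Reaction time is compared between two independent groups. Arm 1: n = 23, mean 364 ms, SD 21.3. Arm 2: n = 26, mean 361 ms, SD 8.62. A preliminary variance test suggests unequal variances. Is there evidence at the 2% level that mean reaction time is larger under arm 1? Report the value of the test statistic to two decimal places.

0.63

Let group 1 = arm 1, group 2 = arm 2. H0: μ_1 = μ_2; H1: μ_1 > μ_2 (Welch's two-sample t-test, right-tailed).
t = (x̄_1 − x̄_2)/√(s_1²/n_1 + s_2²/n_2) = (364 − 361)/√(21.3²/23 + 8.62²/26) = 0.63
Welch–Satterthwaite df ≈ 28.31
p-value = P(T ≥ 0.63) ≈ 0.266
Since p ≈ 0.266 > α = 0.02, fail to reject H0; the evidence is not statistically significant.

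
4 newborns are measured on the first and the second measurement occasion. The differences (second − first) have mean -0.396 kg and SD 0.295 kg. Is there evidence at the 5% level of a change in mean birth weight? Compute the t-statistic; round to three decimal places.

-2.685

H0: μ_d = 0; H1: μ_d ≠ 0 (paired t-test on the differences, two-sided).
t = d̄/(s_d/√n) = -0.396/(0.295/√4) = -2.685
df = n − 1 = 3
Two-sided p-value ≈ 0.075
Since p ≈ 0.075 > α = 0.05, fail to reject H0; the evidence is not statistically significant.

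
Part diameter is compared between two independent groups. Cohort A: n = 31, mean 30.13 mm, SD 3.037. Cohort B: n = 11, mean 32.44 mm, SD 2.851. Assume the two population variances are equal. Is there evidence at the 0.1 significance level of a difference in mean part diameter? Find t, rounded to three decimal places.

-2.200

Let group 1 = cohort A, group 2 = cohort B. H0: μ_1 = μ_2; H1: μ_1 ≠ μ_2 (two-sample pooled-variance t-test, two-sided).
s_p² = [(31−1)·3.037² + (11−1)·2.851²]/(31+11−2) = 8.94958
t = (30.13 − 32.44)/√[8.94958·(1/31 + 1/11)] = -2.200
df = n₁ + n₂ − 2 = 40
Two-sided p-value ≈ 0.034
Since p ≈ 0.034 < α = 0.1, reject H0; the evidence is statistically significant.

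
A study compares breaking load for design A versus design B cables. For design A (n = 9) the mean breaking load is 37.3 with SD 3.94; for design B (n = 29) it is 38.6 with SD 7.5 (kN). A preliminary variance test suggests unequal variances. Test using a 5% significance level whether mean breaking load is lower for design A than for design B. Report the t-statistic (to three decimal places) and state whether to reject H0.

t = -0.679; fail to reject H0

Let group 1 = design A, group 2 = design B. H0: μ_1 = μ_2; H1: μ_1 < μ_2 (Welch's two-sample t-test, left-tailed).
t = (x̄_1 − x̄_2)/√(s_1²/n_1 + s_2²/n_2) = (37.3 − 38.6)/√(3.94²/9 + 7.5²/29) = -0.679
Welch–Satterthwaite df ≈ 26.53
p-value = P(T ≤ -0.679) ≈ 0.2515
Since p ≈ 0.2515 > α = 0.05, fail to reject H0; the evidence is not statistically significant.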